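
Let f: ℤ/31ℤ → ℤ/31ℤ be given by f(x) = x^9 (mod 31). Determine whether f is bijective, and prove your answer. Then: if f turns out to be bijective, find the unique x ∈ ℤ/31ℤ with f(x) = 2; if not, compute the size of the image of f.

f(1) = 1^9 = 1.
f(5): Repeated squaring mod 31: 5^1 ≡ 5, 5^2 ≡ 5² = 25, 5^4 ≡ 25² = 625 ≡ 5, 5^8 ≡ 5² = 25. Since 9 = 8 + 1, 5^9 ≡ 25·5: 25·5 = 125 ≡ 1. So 5^9 ≡ 1 (mod 31).
So f(1) = f(5) = 1 while 1 ≠ 5, therefore f is not injective, hence not bijective.
Since f is not bijective, we determine |image(f)|. Computing x^9 mod 31 for each x (by repeated squaring, reducing mod 31 at every step), the values f(0), f(1), …, f(30) are: 0, 1, 16, 29, 8, 1, 30, 8, 4, 4, 16, 23, 15, 29, 4, 29, 2, 27, 2, 16, 8, 15, 27, 27, 23, 1, 30, 23, 2, 15, 30.
The distinct values are {0, 1, 2, 4, 8, 15, 16, 23, 27, 29, 30}; there are 11 of them.

11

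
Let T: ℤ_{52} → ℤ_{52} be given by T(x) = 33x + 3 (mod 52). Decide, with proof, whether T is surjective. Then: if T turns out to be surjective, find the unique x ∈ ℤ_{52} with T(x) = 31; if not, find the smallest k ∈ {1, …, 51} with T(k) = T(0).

4

By definition, surjectivity means every element of the codomain has a preimage under T.
Since gcd(33, 52) = 1, 33 is invertible modulo 52. Euclid's algorithm: 52 = 1·33 + 19, 33 = 1·19 + 14, 19 = 1·14 + 5, 14 = 2·5 + 4, 5 = 1·4 + 1; back-substituting gives 1 = 41·33 − 26·52, so 33⁻¹ ≡ 41 (mod 52).
For any y ∈ ℤ_{52}, x = 41(y − 3) mod 52 satisfies T(x) = 33·41(y − 3) + 3 ≡ y (since 33·41 ≡ 1 mod 52). So every y has a preimage.
Therefore T is surjective.
Since T is surjective, we find T⁻¹(31): we need 33x ≡ 31 − 3 ≡ 28 (mod 52). Using 33⁻¹ = 41: x ≡ 41·28 = 1148 = 22·52 + 4, so x = 4.
Check: T(4) = 33·4 + 3 = 135 = 2·52 + 31 ≡ 31 (mod 52).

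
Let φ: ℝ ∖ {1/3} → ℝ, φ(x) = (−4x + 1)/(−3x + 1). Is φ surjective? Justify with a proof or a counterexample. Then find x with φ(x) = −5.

If φ(x) = 4/3, cross-multiplying gives −3(−4x + 1) = −4(−3x + 1), which simplifies to −3 = −4 — false.  So 4/3 has no preimage and φ is not surjective.
Solving φ(x) = −5: cross-multiplying gives −4x + 1 = −5(−3x + 1), which rearranges to −19x = −6, so x = 6/19.

6/19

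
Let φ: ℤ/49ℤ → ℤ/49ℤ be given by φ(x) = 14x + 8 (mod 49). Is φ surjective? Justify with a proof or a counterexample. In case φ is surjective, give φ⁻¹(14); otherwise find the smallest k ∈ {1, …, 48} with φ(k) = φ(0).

Since gcd(14, 49) = 7, we have 14x ≡ 0 (mod 7) for all x, so φ(x) ≡ 1 (mod 7).
But 0 ≢ 1 (mod 7), so 0 ∈ ℤ/49ℤ has no preimage. Hence φ is not surjective.
Since φ is not surjective, we find the least positive k with φ(k) = φ(0): this means 14k ≡ 0 (mod 49), i.e. 49 ∣ 14k. Since gcd(14, 49) = 7, dividing through by 7 this holds exactly when 7 ∣ 2k, and as gcd(2, 7) = 1, exactly when 7 ∣ k.
The smallest positive such k is 7.

7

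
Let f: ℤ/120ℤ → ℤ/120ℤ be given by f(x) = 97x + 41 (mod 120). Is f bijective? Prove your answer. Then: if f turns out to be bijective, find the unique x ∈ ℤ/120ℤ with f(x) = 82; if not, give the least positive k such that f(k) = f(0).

113

Suppose f(x_1) = f(x_2) in ℤ/120ℤ. Then 97x_1 + 41 ≡ 97x_2 + 41 (mod 120), therefore 97(x_1 − x_2) ≡ 0 (mod 120).
Since gcd(97, 120) = 1, 97 is invertible modulo 120, so x_1 − x_2 ≡ 0 (mod 120), i.e. x_1 = x_2.
We now compute 97⁻¹ mod 120 explicitly. Euclid's algorithm: 120 = 1·97 + 23, 97 = 4·23 + 5, 23 = 4·5 + 3, 5 = 1·3 + 2, 3 = 1·2 + 1; back-substituting gives 1 = 73·97 − 59·120, so 97⁻¹ ≡ 73 (mod 120).
For any y ∈ ℤ/120ℤ, x = 73(y − 41) mod 120 satisfies f(x) = 97·73(y − 41) + 41 ≡ y (since 97·73 ≡ 1 mod 120). So every y has a preimage.
So f is bijective.
Since f is bijective, we find f⁻¹(82): we need 97x ≡ 82 − 41 ≡ 41 (mod 120). Using 97⁻¹ = 73: x ≡ 73·41 = 2993 = 24·120 + 113, so x = 113.
Check: f(113) = 97·113 + 41 = 11002 = 91·120 + 82 ≡ 82 (mod 120).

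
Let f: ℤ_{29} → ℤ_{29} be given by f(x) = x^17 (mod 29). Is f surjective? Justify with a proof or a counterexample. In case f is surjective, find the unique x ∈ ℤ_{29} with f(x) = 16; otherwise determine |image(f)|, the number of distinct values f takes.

Since 29 is prime, the nonzero elements of ℤ_{29} form a cyclic group of order 28.
As gcd(17, 28) = 1, raising to the 17th power is a bijection on this group: if x_1^17 ≡ x_2^17 then (x_1x_2^{−1})^17 = 1, and the only element of order dividing gcd(17, 28) = 1 is 1, so x_1 = x_2.
With f(0) = 0 this makes f injective on all of ℤ_{29}, hence bijective (finite equal-size domain and codomain). In particular f is surjective.
Since f is surjective, we find the preimage of 16. The inverse of x ↦ x^17 on (ℤ_{29})^× is x ↦ x^5, because 17·5 = 85 = 3·28 + 1 ≡ 1 (mod 28) and x^{28} = 1 for x ≠ 0 (Fermat). So f⁻¹(16) = 16^5 mod 29.
Repeated squaring mod 29: 16^1 ≡ 16, 16^2 ≡ 16² = 256 ≡ 24, 16^4 ≡ 24² = 576 ≡ 25. Since 5 = 4 + 1, 16^5 ≡ 25·16: 25·16 = 400 ≡ 23. So 16^5 ≡ 23 (mod 29).
Hence f⁻¹(16) = 23.

23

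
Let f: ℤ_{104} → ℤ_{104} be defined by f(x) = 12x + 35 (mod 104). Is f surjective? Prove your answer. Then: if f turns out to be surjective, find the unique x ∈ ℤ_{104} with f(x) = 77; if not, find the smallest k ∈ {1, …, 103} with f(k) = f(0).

26

Since gcd(12, 104) = 4, we have 12x ≡ 0 (mod 4) for all x, so f(x) ≡ 3 (mod 4).
But 0 ≢ 3 (mod 4), so 0 ∈ ℤ_{104} has no preimage. So f is not surjective.
Since f is not surjective, we find the least positive k with f(k) = f(0): this means 12k ≡ 0 (mod 104), i.e. 104 ∣ 12k. Since gcd(12, 104) = 4, dividing through by 4 this holds exactly when 26 ∣ 3k, and as gcd(3, 26) = 1, exactly when 26 ∣ k.
The smallest positive such k is 26.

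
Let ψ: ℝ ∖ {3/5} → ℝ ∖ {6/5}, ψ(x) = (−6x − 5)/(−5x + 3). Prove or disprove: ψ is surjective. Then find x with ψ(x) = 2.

For any y ≠ 6/5, solving y(−5x + 3) = −6x − 5 for x gives a well-defined x ≠ 3/5. So ψ is surjective.
Solving ψ(x) = 2: cross-multiplying gives −6x − 5 = 2(−5x + 3), which rearranges to 4x = 11, so x = 11/4.

11/4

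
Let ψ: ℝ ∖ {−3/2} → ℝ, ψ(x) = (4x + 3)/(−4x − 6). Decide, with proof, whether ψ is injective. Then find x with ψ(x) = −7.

-13/8

Suppose ψ(a) = ψ(b). Cross-multiplying: (4a + 3)(−4b − 6) = (4b + 3)(−4a − 6).
Expanding both sides and cancelling the symmetric terms leaves −12·(a − b) = 0. Since −12 ≠ 0, a = b. So ψ is injective.
Solving ψ(x) = −7: cross-multiplying gives 4x + 3 = −7(−4x − 6), which rearranges to −24x = 39, so x = −13/8.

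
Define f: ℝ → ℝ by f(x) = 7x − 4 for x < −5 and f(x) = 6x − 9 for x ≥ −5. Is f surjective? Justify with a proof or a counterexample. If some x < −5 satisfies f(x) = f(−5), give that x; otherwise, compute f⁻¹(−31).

-11/3

Both pieces are strictly increasing (slopes 7 and 6), so each is injective on its own interval.
The left piece maps (−∞, −5) onto (−∞, −39); the right piece maps [−5, ∞) onto [−39, ∞).
These images together cover ℝ, so f is surjective.
Because the two images are disjoint, no x < −5 has f(x) = f(−5), so we compute f⁻¹(−31): −31 lies in [−39, ∞), so solve 6x − 9 = −31: x = (−31 + 9)/6 = −11/3.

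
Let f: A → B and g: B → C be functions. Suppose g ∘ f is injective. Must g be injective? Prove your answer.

No. Take A = {0}, B = {0, 1, 2}, C = {0, 1, 2}, f(a) = a for each a ∈ A, and g(b) = 1 if b ∈ {1, 2} else g(b) = b.
Then g ∘ f = f is injective (A ⊂ B and f is the inclusion), but g(1) = g(2) = 1 with 1 ≠ 2, so g is not injective.

not injective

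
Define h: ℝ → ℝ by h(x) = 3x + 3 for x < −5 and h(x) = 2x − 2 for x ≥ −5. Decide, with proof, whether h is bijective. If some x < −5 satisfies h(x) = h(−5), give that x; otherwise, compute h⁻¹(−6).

Both pieces are strictly increasing (slopes 3 and 2), so each is injective on its own interval.
The left piece maps (−∞, −5) onto (−∞, −12); the right piece maps [−5, ∞) onto [−12, ∞).
Since −12 = −12, the images partition ℝ: h is injective and surjective, hence bijective.
Because the two images are disjoint, no x < −5 has h(x) = h(−5), so we compute h⁻¹(−6): −6 lies in [−12, ∞), so solve 2x − 2 = −6: x = (−6 + 2)/2 = −2.

-2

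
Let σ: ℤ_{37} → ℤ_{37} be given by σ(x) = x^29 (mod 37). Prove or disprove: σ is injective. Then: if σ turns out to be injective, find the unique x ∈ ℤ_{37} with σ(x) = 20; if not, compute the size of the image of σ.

18

Since 37 is prime, the nonzero elements of ℤ_{37} form a cyclic group of order 36.
As gcd(29, 36) = 1, raising to the 29th power is a bijection on this group: if s^29 ≡ t^29 then (st^{−1})^29 = 1, and the only element of order dividing gcd(29, 36) = 1 is 1, so s = t.
With σ(0) = 0 this makes σ injective on all of ℤ_{37}, hence bijective (finite equal-size domain and codomain). In particular σ is injective.
Since σ is injective, we find the preimage of 20. The inverse of x ↦ x^29 on (ℤ_{37})^× is x ↦ x^5, because 29·5 = 145 = 4·36 + 1 ≡ 1 (mod 36) and x^{36} = 1 for x ≠ 0 (Fermat). So σ⁻¹(20) = 20^5 mod 37.
Repeated squaring mod 37: 20^1 ≡ 20, 20^2 ≡ 20² = 400 ≡ 30, 20^4 ≡ 30² = 900 ≡ 12. Since 5 = 4 + 1, 20^5 ≡ 12·20: 12·20 = 240 ≡ 18. So 20^5 ≡ 18 (mod 37).
Hence σ⁻¹(20) = 18.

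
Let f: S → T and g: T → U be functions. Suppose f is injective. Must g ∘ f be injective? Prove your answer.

No. Take S = T = U = {1, 2}, f = identity (injective), and g(x) = 1 for every x.
Then (g ∘ f)(1) = 1 = (g ∘ f)(2) with 1 ≠ 2, so g ∘ f is not injective.

not injective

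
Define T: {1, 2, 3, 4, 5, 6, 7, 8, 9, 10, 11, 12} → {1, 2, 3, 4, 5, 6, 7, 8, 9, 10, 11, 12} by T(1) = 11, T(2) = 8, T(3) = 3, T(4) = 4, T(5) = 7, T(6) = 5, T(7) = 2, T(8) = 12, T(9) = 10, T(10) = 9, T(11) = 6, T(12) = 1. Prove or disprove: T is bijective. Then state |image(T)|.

The values 11, 8, 3, 4, 7, 5, 2, 12, 10, 9, 6, 1 are a permutation of {1, 2, 3, 4, 5, 6, 7, 8, 9, 10, 11, 12}: each element appears exactly once.
So T is injective and surjective, hence bijective.
The image of T is {1, 2, 3, 4, 5, 6, 7, 8, 9, 10, 11, 12}, which has 12 elements.

12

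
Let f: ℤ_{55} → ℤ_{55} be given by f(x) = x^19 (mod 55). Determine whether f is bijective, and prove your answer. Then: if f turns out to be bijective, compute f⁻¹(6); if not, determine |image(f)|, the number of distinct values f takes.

46

Computing x^19 mod 55 for each x (by repeated squaring, reducing mod 55 at every step), the values f(0), f(1), …, f(54) are: 0, 1, 28, 37, 14, 20, 46, 8, 7, 49, 10, 11, 23, 17, 4, 25, 31, 13, 52, 29, 5, 21, 33, 12, 39, 15, 36, 53, 2, 19, 40, 16, 43, 22, 34, 50, 26, 3, 42, 24, 30, 51, 38, 32, 44, 45, 6, 48, 47, 9, 35, 41, 18, 27, 54.
Every element of ℤ_{55} appears exactly once in this list, so f is a bijection, and in particular bijective.
Since f is bijective, we read off the preimage of 6 from the same table: f(46) = 6, so f⁻¹(6) = 46.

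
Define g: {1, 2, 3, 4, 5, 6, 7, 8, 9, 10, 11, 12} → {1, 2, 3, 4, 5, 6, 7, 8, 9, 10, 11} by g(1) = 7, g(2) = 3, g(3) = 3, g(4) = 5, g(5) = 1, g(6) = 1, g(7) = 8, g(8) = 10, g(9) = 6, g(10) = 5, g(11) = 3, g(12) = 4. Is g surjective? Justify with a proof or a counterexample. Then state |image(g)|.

No element maps to 2, so g is not surjective.
The image of g is {1, 3, 4, 5, 6, 7, 8, 10}, which has 8 elements.

8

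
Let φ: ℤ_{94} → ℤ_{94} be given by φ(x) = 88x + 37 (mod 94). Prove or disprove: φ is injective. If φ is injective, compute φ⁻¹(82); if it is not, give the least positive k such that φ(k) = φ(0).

We have gcd(88, 94) = 2 > 1. Taking x_1 = 0 and x_2 = 47: φ(0) = 37 and φ(47) = 88·47 + 37 = 4173 ≡ 37 (mod 94).
So φ(0) = φ(47) while 0 ≠ 47, hence φ is not injective.
Since φ is not injective, we find the least positive k with φ(k) = φ(0): this means 88k ≡ 0 (mod 94), i.e. 94 ∣ 88k. Since gcd(88, 94) = 2, dividing through by 2 this holds exactly when 47 ∣ 44k, and as gcd(44, 47) = 1, exactly when 47 ∣ k.
The smallest positive such k is 47.

47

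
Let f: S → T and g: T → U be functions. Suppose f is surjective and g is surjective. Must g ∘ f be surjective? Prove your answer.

Let c ∈ U. Since g is surjective, there is b ∈ T with g(b) = c. Since f is surjective, there is a ∈ S with f(a) = b.
Then (g ∘ f)(a) = g(b) = c. Thus g ∘ f is surjective.

surjective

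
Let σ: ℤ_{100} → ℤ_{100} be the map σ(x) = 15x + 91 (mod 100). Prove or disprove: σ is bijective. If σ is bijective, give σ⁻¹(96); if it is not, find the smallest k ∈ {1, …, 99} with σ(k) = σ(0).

We have gcd(15, 100) = 5 > 1. Taking x_1 = 0 and x_2 = 20: σ(0) = 91 and σ(20) = 15·20 + 91 = 391 ≡ 91 (mod 100).
So σ(0) = σ(20) while 0 ≠ 20, therefore σ is not injective, hence not bijective.
Since σ is not bijective, we find the least positive k with σ(k) = σ(0): this means 15k ≡ 0 (mod 100), i.e. 100 ∣ 15k. Since gcd(15, 100) = 5, dividing through by 5 this holds exactly when 20 ∣ 3k, and as gcd(3, 20) = 1, exactly when 20 ∣ k.
The smallest positive such k is 20.

20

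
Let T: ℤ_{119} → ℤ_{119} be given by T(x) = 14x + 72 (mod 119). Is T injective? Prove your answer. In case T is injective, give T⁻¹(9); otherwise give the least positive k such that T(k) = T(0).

We have gcd(14, 119) = 7 > 1. Taking a = 0 and b = 17: T(0) = 72 and T(17) = 14·17 + 72 = 310 ≡ 72 (mod 119).
So T(0) = T(17) while 0 ≠ 17, thus T is not injective.
Since T is not injective, we find the least positive k with T(k) = T(0): this means 14k ≡ 0 (mod 119), i.e. 119 ∣ 14k. Since gcd(14, 119) = 7, dividing through by 7 this holds exactly when 17 ∣ 2k, and as gcd(2, 17) = 1, exactly when 17 ∣ k.
The smallest positive such k is 17.

17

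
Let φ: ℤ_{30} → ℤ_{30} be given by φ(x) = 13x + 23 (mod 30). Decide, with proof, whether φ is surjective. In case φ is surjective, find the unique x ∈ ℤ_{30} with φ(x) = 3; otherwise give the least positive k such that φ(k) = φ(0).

Since gcd(13, 30) = 1, 13 is invertible modulo 30. Euclid's algorithm: 30 = 2·13 + 4, 13 = 3·4 + 1; back-substituting gives 1 = 7·13 − 3·30, so 13⁻¹ ≡ 7 (mod 30).
Then y ↦ 7(y − 23) is a two-sided inverse to φ, so every y ∈ ℤ_{30} has a preimage.
Hence φ is surjective.
Since φ is surjective, we find φ⁻¹(3): we need 13x ≡ 3 − 23 ≡ 10 (mod 30). Using 13⁻¹ = 7: x ≡ 7·10 = 70 = 2·30 + 10, so x = 10.
Check: φ(10) = 13·10 + 23 = 153 = 5·30 + 3 ≡ 3 (mod 30).

10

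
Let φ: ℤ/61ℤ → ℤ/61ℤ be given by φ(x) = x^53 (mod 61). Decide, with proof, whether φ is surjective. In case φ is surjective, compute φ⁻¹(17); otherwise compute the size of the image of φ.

Since 61 is prime, the nonzero elements of ℤ/61ℤ form a cyclic group of order 60.
As gcd(53, 60) = 1, raising to the 53rd power is a bijection on this group: if a^53 ≡ b^53 then (ab^{−1})^53 = 1, and the only element of order dividing gcd(53, 60) = 1 is 1, so a = b.
With φ(0) = 0 this makes φ injective on all of ℤ/61ℤ, hence bijective (finite equal-size domain and codomain). In particular φ is surjective.
Since φ is surjective, we find the preimage of 17. The inverse of x ↦ x^53 on (ℤ/61ℤ)^× is x ↦ x^17, because 53·17 = 901 = 15·60 + 1 ≡ 1 (mod 60) and x^{60} = 1 for x ≠ 0 (Fermat). So φ⁻¹(17) = 17^17 mod 61.
Repeated squaring mod 61: 17^1 ≡ 17, 17^2 ≡ 17² = 289 ≡ 45, 17^4 ≡ 45² = 2025 ≡ 12, 17^8 ≡ 12² = 144 ≡ 22, 17^16 ≡ 22² = 484 ≡ 57. Since 17 = 16 + 1, 17^17 ≡ 57·17: 57·17 = 969 ≡ 54. So 17^17 ≡ 54 (mod 61).
Hence φ⁻¹(17) = 54.

54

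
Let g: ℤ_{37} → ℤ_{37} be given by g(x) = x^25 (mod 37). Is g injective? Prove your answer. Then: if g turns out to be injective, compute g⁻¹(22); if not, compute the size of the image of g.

17

Since 37 is prime, the nonzero elements of ℤ_{37} form a cyclic group of order 36.
As gcd(25, 36) = 1, raising to the 25th power is a bijection on this group: if u^25 ≡ v^25 then (uv^{−1})^25 = 1, and the only element of order dividing gcd(25, 36) = 1 is 1, so u = v.
With g(0) = 0 this makes g injective on all of ℤ_{37}, hence bijective (finite equal-size domain and codomain). In particular g is injective.
Since g is injective, we find the preimage of 22. The inverse of x ↦ x^25 on (ℤ_{37})^× is x ↦ x^13, because 25·13 = 325 = 9·36 + 1 ≡ 1 (mod 36) and x^{36} = 1 for x ≠ 0 (Fermat). So g⁻¹(22) = 22^13 mod 37.
Repeated squaring mod 37: 22^1 ≡ 22, 22^2 ≡ 22² = 484 ≡ 3, 22^4 ≡ 3² = 9, 22^8 ≡ 9² = 81 ≡ 7. Since 13 = 8 + 4 + 1, 22^13 ≡ 7·9·22: 7·9 = 63 ≡ 26, then 26·22 = 572 ≡ 17. So 22^13 ≡ 17 (mod 37).
Hence g⁻¹(22) = 17.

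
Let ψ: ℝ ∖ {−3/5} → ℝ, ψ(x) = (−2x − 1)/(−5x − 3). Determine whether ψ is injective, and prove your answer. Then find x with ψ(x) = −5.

Suppose ψ(x_1) = ψ(x_2). Cross-multiplying: (−2x_1 − 1)(−5x_2 − 3) = (−2x_2 − 1)(−5x_1 − 3).
Expanding both sides and cancelling the symmetric terms leaves 1·(x_1 − x_2) = 0. Since 1 ≠ 0, x_1 = x_2. Hence ψ is injective.
Solving ψ(x) = −5: cross-multiplying gives −2x − 1 = −5(−5x − 3), which rearranges to −27x = 16, so x = −16/27.

-16/27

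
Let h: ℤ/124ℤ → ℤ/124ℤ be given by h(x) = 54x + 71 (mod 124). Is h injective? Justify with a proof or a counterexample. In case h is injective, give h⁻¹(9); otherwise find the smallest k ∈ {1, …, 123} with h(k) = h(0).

62

Recall that h is injective if h(a) = h(b) implies a = b.
We have gcd(54, 124) = 2 > 1. Taking a = 0 and b = 62: h(0) = 71 and h(62) = 54·62 + 71 = 3419 ≡ 71 (mod 124).
So h(0) = h(62) while 0 ≠ 62, so h is not injective.
Since h is not injective, we find the least positive k with h(k) = h(0): this means 54k ≡ 0 (mod 124), i.e. 124 ∣ 54k. Since gcd(54, 124) = 2, dividing through by 2 this holds exactly when 62 ∣ 27k, and as gcd(27, 62) = 1, exactly when 62 ∣ k.
The smallest positive such k is 62.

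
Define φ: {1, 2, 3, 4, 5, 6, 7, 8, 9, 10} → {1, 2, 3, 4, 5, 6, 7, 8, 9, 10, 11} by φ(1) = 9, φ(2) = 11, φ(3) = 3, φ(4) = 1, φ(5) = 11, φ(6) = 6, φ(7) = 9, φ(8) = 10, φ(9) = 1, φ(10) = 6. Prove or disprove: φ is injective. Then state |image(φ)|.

φ(2) = 11 = φ(5) with 2 ≠ 5, so φ is not injective.
The image of φ is {1, 3, 6, 9, 10, 11}, which has 6 elements.

6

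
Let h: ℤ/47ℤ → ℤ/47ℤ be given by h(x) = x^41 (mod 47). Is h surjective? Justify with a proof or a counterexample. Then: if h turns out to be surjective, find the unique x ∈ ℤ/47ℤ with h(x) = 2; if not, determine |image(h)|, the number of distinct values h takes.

42

Since 47 is prime, the nonzero elements of ℤ/47ℤ form a cyclic group of order 46.
As gcd(41, 46) = 1, raising to the 41st power is a bijection on this group: if s^41 ≡ t^41 then (st^{−1})^41 = 1, and the only element of order dividing gcd(41, 46) = 1 is 1, so s = t.
With h(0) = 0 this makes h injective on all of ℤ/47ℤ, hence bijective (finite equal-size domain and codomain). In particular h is surjective.
Since h is surjective, we find the preimage of 2. The inverse of x ↦ x^41 on (ℤ/47ℤ)^× is x ↦ x^9, because 41·9 = 369 = 8·46 + 1 ≡ 1 (mod 46) and x^{46} = 1 for x ≠ 0 (Fermat). So h⁻¹(2) = 2^9 mod 47.
Repeated squaring mod 47: 2^1 ≡ 2, 2^2 ≡ 2² = 4, 2^4 ≡ 4² = 16, 2^8 ≡ 16² = 256 ≡ 21. Since 9 = 8 + 1, 2^9 ≡ 21·2: 21·2 = 42. So 2^9 ≡ 42 (mod 47).
Hence h⁻¹(2) = 42.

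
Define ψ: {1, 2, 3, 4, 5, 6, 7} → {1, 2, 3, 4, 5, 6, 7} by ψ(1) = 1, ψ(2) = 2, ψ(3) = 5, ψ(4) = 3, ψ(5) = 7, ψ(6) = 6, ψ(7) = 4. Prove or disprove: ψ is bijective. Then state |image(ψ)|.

The values 1, 2, 5, 3, 7, 6, 4 are a permutation of {1, 2, 3, 4, 5, 6, 7}: each element appears exactly once.
So ψ is injective and surjective, hence bijective.
The image of ψ is {1, 2, 3, 4, 5, 6, 7}, which has 7 elements.

7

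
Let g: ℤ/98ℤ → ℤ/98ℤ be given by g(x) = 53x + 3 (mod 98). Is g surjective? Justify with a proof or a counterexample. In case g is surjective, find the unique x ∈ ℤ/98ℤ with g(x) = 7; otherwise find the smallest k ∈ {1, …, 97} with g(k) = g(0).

50

Since gcd(53, 98) = 1, 53 is invertible modulo 98. Euclid's algorithm: 98 = 1·53 + 45, 53 = 1·45 + 8, 45 = 5·8 + 5, 8 = 1·5 + 3, 5 = 1·3 + 2, 3 = 1·2 + 1; back-substituting gives 1 = 37·53 − 20·98, so 53⁻¹ ≡ 37 (mod 98).
Then y ↦ 37(y − 3) is a two-sided inverse to g, so every y ∈ ℤ/98ℤ has a preimage.
Hence g is surjective.
Since g is surjective, we find g⁻¹(7): we need 53x ≡ 7 − 3 ≡ 4 (mod 98). Using 53⁻¹ = 37: x ≡ 37·4 = 148 = 1·98 + 50, so x = 50.
Check: g(50) = 53·50 + 3 = 2653 = 27·98 + 7 ≡ 7 (mod 98).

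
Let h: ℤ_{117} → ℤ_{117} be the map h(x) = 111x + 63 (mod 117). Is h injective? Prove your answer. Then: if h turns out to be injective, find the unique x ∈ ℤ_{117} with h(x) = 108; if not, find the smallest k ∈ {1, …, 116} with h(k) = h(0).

Recall: h is injective when h(a) = h(b) forces a = b.
We have gcd(111, 117) = 3 > 1. Taking a = 0 and b = 39: h(0) = 63 and h(39) = 111·39 + 63 = 4392 ≡ 63 (mod 117).
So h(0) = h(39) while 0 ≠ 39, so h is not injective.
Since h is not injective, we find the least positive k with h(k) = h(0): this means 111k ≡ 0 (mod 117), i.e. 117 ∣ 111k. Since gcd(111, 117) = 3, dividing through by 3 this holds exactly when 39 ∣ 37k, and as gcd(37, 39) = 1, exactly when 39 ∣ k.
The smallest positive such k is 39.

39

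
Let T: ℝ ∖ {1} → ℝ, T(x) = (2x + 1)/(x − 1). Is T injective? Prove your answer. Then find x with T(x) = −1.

Suppose T(s) = T(t). Cross-multiplying: (2s + 1)(t − 1) = (2t + 1)(s − 1).
Expanding both sides and cancelling the symmetric terms leaves −3·(s − t) = 0. Since −3 ≠ 0, s = t. Therefore T is injective.
Solving T(x) = −1: cross-multiplying gives 2x + 1 = −1(x − 1), which rearranges to 3x = 0, so x = 0.

0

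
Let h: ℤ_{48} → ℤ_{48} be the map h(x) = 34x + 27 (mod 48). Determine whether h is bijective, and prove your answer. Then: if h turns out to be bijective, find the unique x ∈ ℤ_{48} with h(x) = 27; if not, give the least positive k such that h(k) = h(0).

Recall that injectivity means: for all x_1, x_2 in the domain, h(x_1) = h(x_2) implies x_1 = x_2.
We have gcd(34, 48) = 2 > 1. Taking x_1 = 0 and x_2 = 24: h(0) = 27 and h(24) = 34·24 + 27 = 843 ≡ 27 (mod 48).
So h(0) = h(24) while 0 ≠ 24, therefore h is not injective, hence not bijective.
Since h is not bijective, we find the least positive k with h(k) = h(0): this means 34k ≡ 0 (mod 48), i.e. 48 ∣ 34k. Since gcd(34, 48) = 2, dividing through by 2 this holds exactly when 24 ∣ 17k, and as gcd(17, 24) = 1, exactly when 24 ∣ k.
The smallest positive such k is 24.

24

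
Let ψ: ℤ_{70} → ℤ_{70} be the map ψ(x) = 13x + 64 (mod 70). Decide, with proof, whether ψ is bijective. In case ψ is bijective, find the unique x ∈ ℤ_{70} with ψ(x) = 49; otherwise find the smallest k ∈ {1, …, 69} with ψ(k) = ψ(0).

If ψ(u) = ψ(v), then 13u ≡ 13v (mod 70). Because gcd(13, 70) = 1, we may cancel 13 to get u ≡ v (mod 70).
We now compute 13⁻¹ mod 70 explicitly. Euclid's algorithm: 70 = 5·13 + 5, 13 = 2·5 + 3, 5 = 1·3 + 2, 3 = 1·2 + 1; back-substituting gives 1 = 27·13 − 5·70, so 13⁻¹ ≡ 27 (mod 70).
Then y ↦ 27(y − 64) is a two-sided inverse to ψ, so every y ∈ ℤ_{70} has a preimage.
Thus ψ is bijective.
Since ψ is bijective, we find ψ⁻¹(49): we need 13x ≡ 49 − 64 ≡ 55 (mod 70). Using 13⁻¹ = 27: x ≡ 27·55 = 1485 = 21·70 + 15, so x = 15.
Check: ψ(15) = 13·15 + 64 = 259 = 3·70 + 49 ≡ 49 (mod 70).

15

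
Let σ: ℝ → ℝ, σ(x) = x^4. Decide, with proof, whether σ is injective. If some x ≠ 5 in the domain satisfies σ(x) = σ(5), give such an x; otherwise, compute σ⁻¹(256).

-5

σ(5) = 625 = (−5)^4 = σ(−5) (since 4 is even), with 5 ≠ −5. So σ is not injective.
For the follow-up, such an x exists: taking x = −5 ∈ ℝ gives σ(−5) = 625 = σ(5) with −5 ≠ 5.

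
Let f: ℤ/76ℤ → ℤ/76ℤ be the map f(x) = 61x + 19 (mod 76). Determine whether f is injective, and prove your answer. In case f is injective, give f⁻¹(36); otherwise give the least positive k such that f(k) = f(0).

Recall: f is injective if f(x_1) = f(x_2) implies x_1 = x_2.
If f(x_1) = f(x_2), then 61x_1 ≡ 61x_2 (mod 76). Because gcd(61, 76) = 1, we may cancel 61 to get x_1 ≡ x_2 (mod 76).
Hence f is injective.
We now compute 61⁻¹ mod 76 explicitly. Euclid's algorithm: 76 = 1·61 + 15, 61 = 4·15 + 1; back-substituting gives 1 = 5·61 − 4·76, so 61⁻¹ ≡ 5 (mod 76).
Since f is injective, we compute f⁻¹(36): solve 61x + 19 ≡ 36 (mod 76), i.e. 61x ≡ 17 (mod 76).
Multiplying by 61⁻¹ = 5 gives x ≡ 5·17 = 85 = 1·76 + 9 ≡ 9 (mod 76).
Check: f(9) = 61·9 + 19 = 568 = 7·76 + 36 ≡ 36 (mod 76).

9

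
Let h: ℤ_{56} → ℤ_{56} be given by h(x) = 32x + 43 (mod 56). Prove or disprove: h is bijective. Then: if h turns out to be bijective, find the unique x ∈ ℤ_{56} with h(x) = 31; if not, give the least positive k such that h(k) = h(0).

We have gcd(32, 56) = 8 > 1. Taking s = 0 and t = 7: h(0) = 43 and h(7) = 32·7 + 43 = 267 ≡ 43 (mod 56).
So h(0) = h(7) while 0 ≠ 7, therefore h is not injective, hence not bijective.
Since h is not bijective, we find the least positive k with h(k) = h(0): this means 32k ≡ 0 (mod 56), i.e. 56 ∣ 32k. Since gcd(32, 56) = 8, dividing through by 8 this holds exactly when 7 ∣ 4k, and as gcd(4, 7) = 1, exactly when 7 ∣ k.
The smallest positive such k is 7.

7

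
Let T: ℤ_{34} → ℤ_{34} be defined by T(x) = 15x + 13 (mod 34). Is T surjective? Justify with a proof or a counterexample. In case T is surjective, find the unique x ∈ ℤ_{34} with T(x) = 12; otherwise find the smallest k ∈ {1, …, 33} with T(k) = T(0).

Since gcd(15, 34) = 1, 15 is invertible modulo 34. Euclid's algorithm: 34 = 2·15 + 4, 15 = 3·4 + 3, 4 = 1·3 + 1; back-substituting gives 1 = 25·15 − 11·34, so 15⁻¹ ≡ 25 (mod 34).
Then y ↦ 25(y − 13) is a two-sided inverse to T, so every y ∈ ℤ_{34} has a preimage.
Therefore T is surjective.
Since T is surjective, we compute T⁻¹(12): solve 15x + 13 ≡ 12 (mod 34), i.e. 15x ≡ 33 (mod 34).
Multiplying by 15⁻¹ = 25 gives x ≡ 25·33 = 825 = 24·34 + 9 ≡ 9 (mod 34).
Check: T(9) = 15·9 + 13 = 148 = 4·34 + 12 ≡ 12 (mod 34).

9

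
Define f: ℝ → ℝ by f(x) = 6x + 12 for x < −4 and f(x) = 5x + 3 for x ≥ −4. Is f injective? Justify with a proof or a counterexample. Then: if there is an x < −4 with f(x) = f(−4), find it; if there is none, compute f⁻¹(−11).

Both pieces are strictly increasing (slopes 6 and 5), so each is injective on its own interval.
The left piece maps (−∞, −4) onto (−∞, −12); the right piece maps [−4, ∞) onto [−17, ∞).
These images overlap. In particular f(−4) = −17 (right piece), and solving 6x + 12 = −17 on the left piece gives x = −29/6 < −4.
So f(−29/6) = f(−4) with −29/6 ≠ −4, and f is not injective. This x = −29/6 is the requested value below −4.

-29/6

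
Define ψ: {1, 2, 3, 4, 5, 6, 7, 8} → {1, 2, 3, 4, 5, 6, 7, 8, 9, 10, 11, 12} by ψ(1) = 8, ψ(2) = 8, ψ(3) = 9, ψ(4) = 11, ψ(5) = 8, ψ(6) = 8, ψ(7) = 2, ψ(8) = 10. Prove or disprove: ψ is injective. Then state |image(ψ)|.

ψ(1) = 8 = ψ(2) with 1 ≠ 2, so ψ is not injective.
The image of ψ is {2, 8, 9, 10, 11}, which has 5 elements.

5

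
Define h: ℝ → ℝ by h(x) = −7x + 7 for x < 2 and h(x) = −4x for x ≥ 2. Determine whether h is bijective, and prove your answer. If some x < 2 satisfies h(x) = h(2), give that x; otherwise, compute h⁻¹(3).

Both pieces are strictly decreasing (slopes −7 and −4), so each is injective on its own interval.
The left piece maps (−∞, 2) onto (−7, ∞); the right piece maps [2, ∞) onto (−∞, −8].
The images leave a gap (−7 has no preimage), so h is not surjective, hence not bijective.
Because the two images are disjoint, no x < 2 has h(x) = h(2), so we compute h⁻¹(3): 3 lies in (−7, ∞), so solve −7x + 7 = 3: x = (3 − 7)/(−7) = 4/7.

4/7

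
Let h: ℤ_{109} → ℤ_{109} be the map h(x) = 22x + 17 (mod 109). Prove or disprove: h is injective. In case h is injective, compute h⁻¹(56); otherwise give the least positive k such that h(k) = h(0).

86

Recall: h is injective if h(a) = h(b) implies a = b.
Suppose h(a) = h(b) in ℤ_{109}. Then 22a + 17 ≡ 22b + 17 (mod 109), so 22(a − b) ≡ 0 (mod 109).
Since gcd(22, 109) = 1, 22 is invertible modulo 109, hence a − b ≡ 0 (mod 109), i.e. a = b.
So h is injective.
We now compute 22⁻¹ mod 109 explicitly. Euclid's algorithm: 109 = 4·22 + 21, 22 = 1·21 + 1; back-substituting gives 1 = 5·22 − 1·109, so 22⁻¹ ≡ 5 (mod 109).
Since h is injective, we compute h⁻¹(56): solve 22x + 17 ≡ 56 (mod 109), i.e. 22x ≡ 39 (mod 109).
Multiplying by 22⁻¹ = 5 gives x ≡ 5·39 = 195 = 1·109 + 86 ≡ 86 (mod 109).
Check: h(86) = 22·86 + 17 = 1909 = 17·109 + 56 ≡ 56 (mod 109).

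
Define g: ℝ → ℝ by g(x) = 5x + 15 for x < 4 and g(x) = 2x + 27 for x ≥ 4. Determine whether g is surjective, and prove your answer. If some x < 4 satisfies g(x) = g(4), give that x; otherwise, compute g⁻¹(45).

9

Both pieces are strictly increasing (slopes 5 and 2), so each is injective on its own interval.
The left piece maps (−∞, 4) onto (−∞, 35); the right piece maps [4, ∞) onto [35, ∞).
These images together cover ℝ, so g is surjective.
Because the two images are disjoint, no x < 4 has g(x) = g(4), so we compute g⁻¹(45): 45 lies in [35, ∞), so solve 2x + 27 = 45: x = (45 − 27)/2 = 9.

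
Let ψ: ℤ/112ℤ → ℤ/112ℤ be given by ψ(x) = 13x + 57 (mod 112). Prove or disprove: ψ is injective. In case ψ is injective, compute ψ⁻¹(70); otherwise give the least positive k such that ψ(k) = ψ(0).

1

If ψ(s) = ψ(t), then 13s ≡ 13t (mod 112). Because gcd(13, 112) = 1, we may cancel 13 to get s ≡ t (mod 112).
Thus ψ is injective.
We now compute 13⁻¹ mod 112 explicitly. Euclid's algorithm: 112 = 8·13 + 8, 13 = 1·8 + 5, 8 = 1·5 + 3, 5 = 1·3 + 2, 3 = 1·2 + 1; back-substituting gives 1 = 69·13 − 8·112, so 13⁻¹ ≡ 69 (mod 112).
Since ψ is injective, we find ψ⁻¹(70): we need 13x ≡ 70 − 57 ≡ 13 (mod 112). Using 13⁻¹ = 69: x ≡ 69·13 = 897 = 8·112 + 1, so x = 1.
Check: ψ(1) = 13·1 + 57 = 70 ≡ 70 (mod 112).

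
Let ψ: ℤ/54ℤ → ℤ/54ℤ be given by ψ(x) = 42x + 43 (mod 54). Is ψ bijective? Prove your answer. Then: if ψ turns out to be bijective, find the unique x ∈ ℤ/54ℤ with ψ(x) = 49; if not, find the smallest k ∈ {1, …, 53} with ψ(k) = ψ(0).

We have gcd(42, 54) = 6 > 1. Taking s = 0 and t = 9: ψ(0) = 43 and ψ(9) = 42·9 + 43 = 421 ≡ 43 (mod 54).
So ψ(0) = ψ(9) while 0 ≠ 9, hence ψ is not injective, hence not bijective.
Since ψ is not bijective, we find the least positive k with ψ(k) = ψ(0): this means 42k ≡ 0 (mod 54), i.e. 54 ∣ 42k. Since gcd(42, 54) = 6, dividing through by 6 this holds exactly when 9 ∣ 7k, and as gcd(7, 9) = 1, exactly when 9 ∣ k.
The smallest positive such k is 9.

9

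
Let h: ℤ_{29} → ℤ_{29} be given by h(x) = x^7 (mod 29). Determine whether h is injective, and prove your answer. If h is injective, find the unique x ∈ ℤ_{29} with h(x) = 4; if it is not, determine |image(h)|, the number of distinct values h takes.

h(2): Repeated squaring mod 29: 2^1 ≡ 2, 2^2 ≡ 2² = 4, 2^4 ≡ 4² = 16. Since 7 = 4 + 2 + 1, 2^7 ≡ 16·4·2: 16·4 = 64 ≡ 6, then 6·2 = 12. So 2^7 ≡ 12 (mod 29).
h(3): Repeated squaring mod 29: 3^1 ≡ 3, 3^2 ≡ 3² = 9, 3^4 ≡ 9² = 81 ≡ 23. Since 7 = 4 + 2 + 1, 3^7 ≡ 23·9·3: 23·9 = 207 ≡ 4, then 4·3 = 12. So 3^7 ≡ 12 (mod 29).
So h(2) = h(3) = 12 while 2 ≠ 3, thus h is not injective.
Since h is not injective, we determine |image(h)|. Computing x^7 mod 29 for each x (by repeated squaring, reducing mod 29 at every step), the values h(0), h(1), …, h(28) are: 0, 1, 12, 12, 28, 28, 28, 1, 17, 28, 17, 12, 17, 28, 12, 17, 1, 12, 17, 12, 1, 12, 28, 1, 1, 1, 17, 17, 28.
The distinct values are {0, 1, 12, 17, 28}; there are 5 of them.

5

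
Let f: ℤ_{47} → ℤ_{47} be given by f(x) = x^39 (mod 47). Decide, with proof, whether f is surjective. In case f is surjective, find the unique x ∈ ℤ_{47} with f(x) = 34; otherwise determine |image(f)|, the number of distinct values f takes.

Since 47 is prime, the nonzero elements of ℤ_{47} form a cyclic group of order 46.
As gcd(39, 46) = 1, raising to the 39th power is a bijection on this group: if u^39 ≡ v^39 then (uv^{−1})^39 = 1, and the only element of order dividing gcd(39, 46) = 1 is 1, so u = v.
With f(0) = 0 this makes f injective on all of ℤ_{47}, hence bijective (finite equal-size domain and codomain). In particular f is surjective.
Since f is surjective, we find the preimage of 34. The inverse of x ↦ x^39 on (ℤ_{47})^× is x ↦ x^13, because 39·13 = 507 = 11·46 + 1 ≡ 1 (mod 46) and x^{46} = 1 for x ≠ 0 (Fermat). So f⁻¹(34) = 34^13 mod 47.
Repeated squaring mod 47: 34^1 ≡ 34, 34^2 ≡ 34² = 1156 ≡ 28, 34^4 ≡ 28² = 784 ≡ 32, 34^8 ≡ 32² = 1024 ≡ 37. Since 13 = 8 + 4 + 1, 34^13 ≡ 37·32·34: 37·32 = 1184 ≡ 9, then 9·34 = 306 ≡ 24. So 34^13 ≡ 24 (mod 47).
Hence f⁻¹(34) = 24.

24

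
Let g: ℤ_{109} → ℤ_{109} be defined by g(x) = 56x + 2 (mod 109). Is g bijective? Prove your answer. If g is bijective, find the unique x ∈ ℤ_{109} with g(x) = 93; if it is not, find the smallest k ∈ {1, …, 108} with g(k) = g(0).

97

Recall that g is injective when g(s) = g(t) forces s = t.
Suppose g(s) = g(t) in ℤ_{109}. Then 56s + 2 ≡ 56t + 2 (mod 109), therefore 56(s − t) ≡ 0 (mod 109).
Since gcd(56, 109) = 1, 56 is invertible modulo 109, therefore s − t ≡ 0 (mod 109), i.e. s = t.
We now compute 56⁻¹ mod 109 explicitly. Euclid's algorithm: 109 = 1·56 + 53, 56 = 1·53 + 3, 53 = 17·3 + 2, 3 = 1·2 + 1; back-substituting gives 1 = 37·56 − 19·109, so 56⁻¹ ≡ 37 (mod 109).
Then y ↦ 37(y − 2) is a two-sided inverse to g, so every y ∈ ℤ_{109} has a preimage.
So g is bijective.
Since g is bijective, we find g⁻¹(93): we need 56x ≡ 93 − 2 ≡ 91 (mod 109). Using 56⁻¹ = 37: x ≡ 37·91 = 3367 = 30·109 + 97, so x = 97.
Check: g(97) = 56·97 + 2 = 5434 = 49·109 + 93 ≡ 93 (mod 109).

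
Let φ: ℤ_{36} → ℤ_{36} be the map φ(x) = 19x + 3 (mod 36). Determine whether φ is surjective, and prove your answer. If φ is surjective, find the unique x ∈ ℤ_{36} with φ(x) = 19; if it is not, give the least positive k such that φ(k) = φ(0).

16

Since gcd(19, 36) = 1, 19 is invertible modulo 36. Euclid's algorithm: 36 = 1·19 + 17, 19 = 1·17 + 2, 17 = 8·2 + 1; back-substituting gives 1 = 19·19 − 10·36, so 19⁻¹ ≡ 19 (mod 36).
Then y ↦ 19(y − 3) is a two-sided inverse to φ, so every y ∈ ℤ_{36} has a preimage.
Thus φ is surjective.
Since φ is surjective, we compute φ⁻¹(19): solve 19x + 3 ≡ 19 (mod 36), i.e. 19x ≡ 16 (mod 36).
Multiplying by 19⁻¹ = 19 gives x ≡ 19·16 = 304 = 8·36 + 16 ≡ 16 (mod 36).
Check: φ(16) = 19·16 + 3 = 307 = 8·36 + 19 ≡ 19 (mod 36).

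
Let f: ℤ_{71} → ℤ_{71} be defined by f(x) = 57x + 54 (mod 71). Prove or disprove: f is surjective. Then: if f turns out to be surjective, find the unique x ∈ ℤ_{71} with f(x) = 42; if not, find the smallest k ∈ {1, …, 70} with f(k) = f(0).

Since gcd(57, 71) = 1, 57 is invertible modulo 71. Euclid's algorithm: 71 = 1·57 + 14, 57 = 4·14 + 1; back-substituting gives 1 = 5·57 − 4·71, so 57⁻¹ ≡ 5 (mod 71).
For any y ∈ ℤ_{71}, x = 5(y − 54) mod 71 satisfies f(x) = 57·5(y − 54) + 54 ≡ y (since 57·5 ≡ 1 mod 71). So every y has a preimage.
Hence f is surjective.
Since f is surjective, we find f⁻¹(42): we need 57x ≡ 42 − 54 ≡ 59 (mod 71). Using 57⁻¹ = 5: x ≡ 5·59 = 295 = 4·71 + 11, so x = 11.
Check: f(11) = 57·11 + 54 = 681 = 9·71 + 42 ≡ 42 (mod 71).

11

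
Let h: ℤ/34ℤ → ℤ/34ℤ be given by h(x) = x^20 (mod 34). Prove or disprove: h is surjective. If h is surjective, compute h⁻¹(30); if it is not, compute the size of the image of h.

10

h(3): Repeated squaring mod 34: 3^1 ≡ 3, 3^2 ≡ 3² = 9, 3^4 ≡ 9² = 81 ≡ 13, 3^8 ≡ 13² = 169 ≡ 33, 3^16 ≡ 33² = 1089 ≡ 1. Since 20 = 16 + 4, 3^20 ≡ 1·13: 1·13 = 13. So 3^20 ≡ 13 (mod 34).
h(5): Repeated squaring mod 34: 5^1 ≡ 5, 5^2 ≡ 5² = 25, 5^4 ≡ 25² = 625 ≡ 13, 5^8 ≡ 13² = 169 ≡ 33, 5^16 ≡ 33² = 1089 ≡ 1. Since 20 = 16 + 4, 5^20 ≡ 1·13: 1·13 = 13. So 5^20 ≡ 13 (mod 34).
So h(3) = h(5) = 13 while 3 ≠ 5, hence h is not injective.
A non-injective map from the 34-element set ℤ/34ℤ to itself takes at most 33 distinct values, so it cannot be surjective. So h is not surjective.
Since h is not surjective, we determine |image(h)|. Computing x^20 mod 34 for each x (by repeated squaring, reducing mod 34 at every step), the values h(0), h(1), …, h(33) are: 0, 1, 16, 13, 18, 13, 4, 21, 16, 33, 4, 21, 30, 1, 30, 33, 18, 17, 18, 33, 30, 1, 30, 21, 4, 33, 16, 21, 4, 13, 18, 13, 16, 1.
The distinct values are {0, 1, 4, 13, 16, 17, 18, 21, 30, 33}; there are 10 of them.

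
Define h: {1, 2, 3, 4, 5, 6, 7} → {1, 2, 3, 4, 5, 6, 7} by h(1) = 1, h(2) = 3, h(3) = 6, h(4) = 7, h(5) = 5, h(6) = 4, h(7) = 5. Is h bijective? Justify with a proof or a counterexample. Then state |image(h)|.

6

h(5) = 5 = h(7) with 5 ≠ 7, so h is not injective, hence not bijective.
The image of h is {1, 3, 4, 5, 6, 7}, which has 6 elements.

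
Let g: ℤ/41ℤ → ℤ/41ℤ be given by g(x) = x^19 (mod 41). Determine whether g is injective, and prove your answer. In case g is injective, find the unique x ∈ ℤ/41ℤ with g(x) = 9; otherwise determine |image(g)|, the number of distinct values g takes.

Since 41 is prime, the nonzero elements of ℤ/41ℤ form a cyclic group of order 40.
As gcd(19, 40) = 1, raising to the 19th power is a bijection on this group: if s^19 ≡ t^19 then (st^{−1})^19 = 1, and the only element of order dividing gcd(19, 40) = 1 is 1, so s = t.
With g(0) = 0 this makes g injective on all of ℤ/41ℤ, hence bijective (finite equal-size domain and codomain). In particular g is injective.
Since g is injective, we find the preimage of 9. The inverse of x ↦ x^19 on (ℤ/41ℤ)^× is x ↦ x^19, because 19·19 = 361 = 9·40 + 1 ≡ 1 (mod 40) and x^{40} = 1 for x ≠ 0 (Fermat). So g⁻¹(9) = 9^19 mod 41.
Repeated squaring mod 41: 9^1 ≡ 9, 9^2 ≡ 9² = 81 ≡ 40, 9^4 ≡ 40² = 1600 ≡ 1, 9^8 ≡ 1² = 1, 9^16 ≡ 1² = 1. Since 19 = 16 + 2 + 1, 9^19 ≡ 1·40·9: 1·40 = 40, then 40·9 = 360 ≡ 32. So 9^19 ≡ 32 (mod 41).
Hence g⁻¹(9) = 32.

32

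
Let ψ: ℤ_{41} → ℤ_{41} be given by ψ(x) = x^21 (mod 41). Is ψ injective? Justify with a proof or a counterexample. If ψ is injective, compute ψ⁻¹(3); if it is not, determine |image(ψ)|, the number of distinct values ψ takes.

38

Since 41 is prime, the nonzero elements of ℤ_{41} form a cyclic group of order 40.
As gcd(21, 40) = 1, raising to the 21st power is a bijection on this group: if a^21 ≡ b^21 then (ab^{−1})^21 = 1, and the only element of order dividing gcd(21, 40) = 1 is 1, so a = b.
With ψ(0) = 0 this makes ψ injective on all of ℤ_{41}, hence bijective (finite equal-size domain and codomain). In particular ψ is injective.
Since ψ is injective, we find the preimage of 3. The inverse of x ↦ x^21 on (ℤ_{41})^× is x ↦ x^21, because 21·21 = 441 = 11·40 + 1 ≡ 1 (mod 40) and x^{40} = 1 for x ≠ 0 (Fermat). So ψ⁻¹(3) = 3^21 mod 41.
Repeated squaring mod 41: 3^1 ≡ 3, 3^2 ≡ 3² = 9, 3^4 ≡ 9² = 81 ≡ 40, 3^8 ≡ 40² = 1600 ≡ 1, 3^16 ≡ 1² = 1. Since 21 = 16 + 4 + 1, 3^21 ≡ 1·40·3: 1·40 = 40, then 40·3 = 120 ≡ 38. So 3^21 ≡ 38 (mod 41).
Hence ψ⁻¹(3) = 38.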